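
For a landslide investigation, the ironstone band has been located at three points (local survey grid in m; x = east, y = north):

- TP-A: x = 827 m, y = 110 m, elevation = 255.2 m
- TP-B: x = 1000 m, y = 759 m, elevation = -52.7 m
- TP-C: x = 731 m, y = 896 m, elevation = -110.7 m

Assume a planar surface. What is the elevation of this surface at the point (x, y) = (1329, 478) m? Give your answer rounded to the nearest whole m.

71 m

Let the plane be z = a·x + b·y + c.
TP-B−TP-A: 173a + 649b = −307.9;  TP-C−TP-A: −96a + 786b = −365.9.
Solving gives a = −0.02290, b = −0.46832.
Then c = 255.2 − a·827 − b·110 = 325.65.
At (1329, 478): z = −30.4 − 223.9 + 325.65 = 71.4 m.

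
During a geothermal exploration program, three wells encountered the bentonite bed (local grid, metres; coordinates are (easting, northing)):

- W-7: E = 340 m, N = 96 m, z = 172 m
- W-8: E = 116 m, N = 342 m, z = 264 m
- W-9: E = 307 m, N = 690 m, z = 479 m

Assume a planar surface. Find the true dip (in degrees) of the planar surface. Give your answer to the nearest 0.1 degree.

Let the plane be z = a·E + b·N + c.
W-8−W-7: −224a + 246b = 92;  W-9−W-7: −33a + 594b = 307.
Solving gives a = 0.16707, b = 0.52612.
Gradient magnitude |∇z| = √(a² + b²) = √(0.02791 + 0.27680) = 0.55201.
True dip = arctan(0.55201) = 28.9°, dipping toward SSW (azimuth ≈ 198°).

28.9°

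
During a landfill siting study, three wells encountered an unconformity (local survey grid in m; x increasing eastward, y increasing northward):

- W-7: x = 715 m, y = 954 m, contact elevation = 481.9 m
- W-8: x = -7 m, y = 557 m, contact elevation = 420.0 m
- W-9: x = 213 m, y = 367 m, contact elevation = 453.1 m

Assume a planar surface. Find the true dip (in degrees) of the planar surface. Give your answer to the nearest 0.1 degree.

Two edge vectors: W-7→W-8 = (-722, -397, -61.9), W-7→W-9 = (-502, -587, -28.8).
Normal n = (W-7→W-8) × (W-7→W-9) = (-24901.7, 10280.2, 224520).
So ∂z/∂x = −n_x/n_z = 0.11091 and ∂z/∂y = −n_y/n_z = −0.04579.
Gradient magnitude |∇z| = √(a² + b²) = √(0.01230 + 0.00210) = 0.11999.
True dip = arctan(0.11999) = 6.8°, dipping toward WNW (azimuth ≈ 292°).

6.8°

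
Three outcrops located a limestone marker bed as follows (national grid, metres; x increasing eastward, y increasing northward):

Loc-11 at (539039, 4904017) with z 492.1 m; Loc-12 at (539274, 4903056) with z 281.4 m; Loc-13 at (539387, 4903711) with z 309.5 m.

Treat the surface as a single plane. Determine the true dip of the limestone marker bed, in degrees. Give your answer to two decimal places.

Two edge vectors: Loc-11→Loc-12 = (235, -961, -210.7), Loc-11→Loc-13 = (348, -306, -182.6).
Normal n = (Loc-11→Loc-12) × (Loc-11→Loc-13) = (111004.4, -30412.6, 262518).
So ∂z/∂x = −n_x/n_z = −0.42284 and ∂z/∂y = −n_y/n_z = 0.11585.
Gradient magnitude |∇z| = √(a² + b²) = √(0.17880 + 0.01342) = 0.43843.
True dip = arctan(0.43843) = 23.67°, dipping toward ESE (azimuth ≈ 105°).

23.67°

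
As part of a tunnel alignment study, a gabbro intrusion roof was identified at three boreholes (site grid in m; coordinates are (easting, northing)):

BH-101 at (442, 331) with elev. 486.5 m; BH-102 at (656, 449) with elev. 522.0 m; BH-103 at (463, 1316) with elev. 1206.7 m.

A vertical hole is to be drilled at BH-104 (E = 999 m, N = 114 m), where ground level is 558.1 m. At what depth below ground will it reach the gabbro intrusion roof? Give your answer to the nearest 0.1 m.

365.1 m

Let the plane be z = a·E + b·N + c.
BH-102−BH-101: 214a + 118b = 35.5;  BH-103−BH-101: 21a + 985b = 720.2.
Solving gives a = −0.240102, b = 0.736286.
Then c = 486.5 − a·442 − b·331 = 348.91.
At (999, 114): z_contact = −239.86 + 83.94 + 348.91 = 192.99 m.
Depth below ground = 558.1 − 192.99 = 365.1 m.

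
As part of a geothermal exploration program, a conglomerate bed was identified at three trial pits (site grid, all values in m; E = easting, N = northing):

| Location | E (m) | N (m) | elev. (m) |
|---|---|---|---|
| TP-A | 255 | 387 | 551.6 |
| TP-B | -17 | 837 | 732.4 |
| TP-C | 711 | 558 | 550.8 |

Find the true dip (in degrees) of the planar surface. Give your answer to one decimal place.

19.3°

Two edge vectors: TP-A→TP-B = (-272, 450, 180.8), TP-A→TP-C = (456, 171, -0.8).
Normal n = (TP-A→TP-B) × (TP-A→TP-C) = (-31276.8, 82227.2, -251712).
So ∂z/∂E = −n_x/n_z = −0.12426 and ∂z/∂N = −n_y/n_z = 0.32667.
Gradient magnitude |∇z| = √(a² + b²) = √(0.01544 + 0.10671) = 0.34951.
True dip = arctan(0.34951) = 19.3°, dipping toward SSE (azimuth ≈ 159°).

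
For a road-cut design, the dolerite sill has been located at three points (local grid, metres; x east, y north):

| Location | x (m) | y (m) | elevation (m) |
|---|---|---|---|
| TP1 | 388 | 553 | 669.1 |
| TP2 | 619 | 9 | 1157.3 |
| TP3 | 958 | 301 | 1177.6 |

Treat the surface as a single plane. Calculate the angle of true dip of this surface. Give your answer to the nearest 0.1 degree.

41.4°

Let the plane be z = a·x + b·y + c.
TP2−TP1: 231a − 544b = 488.2;  TP3−TP1: 570a − 252b = 508.5.
Solving gives a = 0.60983, b = −0.63847.
Gradient magnitude |∇z| = √(a² + b²) = √(0.37190 + 0.40765) = 0.88292.
True dip = arctan(0.88292) = 41.4°, dipping toward NW (azimuth ≈ 316°).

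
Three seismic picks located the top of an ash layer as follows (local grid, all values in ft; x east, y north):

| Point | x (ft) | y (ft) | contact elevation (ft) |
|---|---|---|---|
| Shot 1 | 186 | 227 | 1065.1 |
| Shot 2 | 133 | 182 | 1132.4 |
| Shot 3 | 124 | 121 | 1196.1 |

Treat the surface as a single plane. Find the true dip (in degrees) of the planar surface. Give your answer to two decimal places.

Two edge vectors: Shot 1→Shot 2 = (-53, -45, 67.3), Shot 1→Shot 3 = (-62, -106, 131).
Normal n = (Shot 1→Shot 2) × (Shot 1→Shot 3) = (1238.8, 2770.4, 2828).
So ∂z/∂x = −n_x/n_z = −0.43805 and ∂z/∂y = −n_y/n_z = −0.97963.
Gradient magnitude |∇z| = √(a² + b²) = √(0.19189 + 0.95968) = 1.07311.
True dip = arctan(1.07311) = 47.02°, dipping toward NNE (azimuth ≈ 024°).

47.02°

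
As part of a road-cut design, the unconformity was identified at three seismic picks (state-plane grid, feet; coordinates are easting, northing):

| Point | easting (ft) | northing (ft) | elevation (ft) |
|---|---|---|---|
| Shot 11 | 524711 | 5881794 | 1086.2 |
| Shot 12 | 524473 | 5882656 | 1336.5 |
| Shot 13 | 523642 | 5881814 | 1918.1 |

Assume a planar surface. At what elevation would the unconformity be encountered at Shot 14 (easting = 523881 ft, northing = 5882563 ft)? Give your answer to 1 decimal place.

1789.3 ft

Let the plane be z = a·easting + b·northing + c.
Shot 12−Shot 11: −238a + 862b = 250.3;  Shot 13−Shot 11: −1069a + 20b = 831.9.
Solving gives a = −0.776783918, b = 0.075899568.
Then c = 1086.2 − a·524711 − b·5881794 = −37752.36.
At (523881, 5882563): z = −406942.3 + 446484.0 − 37752.36 = 1789.3 ft.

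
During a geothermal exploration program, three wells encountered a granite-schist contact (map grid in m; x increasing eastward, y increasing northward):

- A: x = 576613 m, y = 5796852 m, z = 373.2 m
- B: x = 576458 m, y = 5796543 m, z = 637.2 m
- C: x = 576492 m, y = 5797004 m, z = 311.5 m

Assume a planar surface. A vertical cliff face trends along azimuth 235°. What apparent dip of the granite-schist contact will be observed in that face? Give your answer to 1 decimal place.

34.0°

Two edge vectors: A→B = (-155, -309, 264), A→C = (-121, 152, -61.7).
Normal n = (A→B) × (A→C) = (-21062.7, -41507.5, -60949).
So ∂z/∂x = −n_x/n_z = −0.34558 and ∂z/∂y = −n_y/n_z = −0.68102.
Unit vector along 235° is (sin 235°, cos 235°) = (-0.8192, -0.5736).
Slope in that direction = a·(-0.8192) + b·(-0.5736) = 0.67370.
Apparent dip = arctan|0.67370| = 34.0° (true dip is 37.4°, so apparent ≤ true as expected).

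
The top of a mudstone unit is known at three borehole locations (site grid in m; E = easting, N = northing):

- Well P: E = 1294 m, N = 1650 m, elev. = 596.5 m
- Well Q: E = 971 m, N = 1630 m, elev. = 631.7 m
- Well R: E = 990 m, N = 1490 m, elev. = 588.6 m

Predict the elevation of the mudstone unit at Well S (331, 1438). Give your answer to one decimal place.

657.2 m

Two edge vectors: Well P→Well Q = (-323, -20, 35.2), Well P→Well R = (-304, -160, -7.9).
Normal n = (Well P→Well Q) × (Well P→Well R) = (5790, -13252.5, 45600).
So ∂z/∂E = −n_x/n_z = −0.126974 and ∂z/∂N = −n_y/n_z = 0.290625.
Intercept c from Well P: 596.5 + 164.30 − 479.53 = 281.27.
At (331, 1438): z = −42.0 + 417.9 + 281.27 = 657.2 m.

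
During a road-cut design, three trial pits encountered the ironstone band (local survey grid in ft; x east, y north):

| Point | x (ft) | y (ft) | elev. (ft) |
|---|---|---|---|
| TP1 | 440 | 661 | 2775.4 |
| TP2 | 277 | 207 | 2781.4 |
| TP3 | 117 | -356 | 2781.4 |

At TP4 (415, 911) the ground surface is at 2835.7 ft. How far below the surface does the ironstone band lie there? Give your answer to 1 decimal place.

43.3 ft

Two edge vectors: TP1→TP2 = (-163, -454, 6), TP1→TP3 = (-323, -1017, 6).
Normal n = (TP1→TP2) × (TP1→TP3) = (3378, -960, 19129).
So ∂z/∂x = −n_x/n_z = −0.17659 and ∂z/∂y = −n_y/n_z = 0.05019.
Intercept c from TP1: 2775.4 + 77.70 − 33.17 = 2819.93.
At (415, 911): z_contact = −73.29 + 45.72 + 2819.93 = 2792.36 ft.
Depth below ground = 2835.7 − 2792.36 = 43.3 ft.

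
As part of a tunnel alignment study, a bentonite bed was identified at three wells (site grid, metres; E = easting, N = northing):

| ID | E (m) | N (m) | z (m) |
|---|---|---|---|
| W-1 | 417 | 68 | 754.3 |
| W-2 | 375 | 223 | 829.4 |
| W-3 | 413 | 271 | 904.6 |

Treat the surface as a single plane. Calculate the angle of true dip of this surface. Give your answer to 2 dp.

51.80°

Two edge vectors: W-1→W-2 = (-42, 155, 75.1), W-1→W-3 = (-4, 203, 150.3).
Normal n = (W-1→W-2) × (W-1→W-3) = (8051.2, 6012.2, -7906).
So ∂z/∂E = −n_x/n_z = 1.01837 and ∂z/∂N = −n_y/n_z = 0.76046.
Gradient magnitude |∇z| = √(a² + b²) = √(1.03707 + 0.57830) = 1.27097.
True dip = arctan(1.27097) = 51.80°, dipping toward SW (azimuth ≈ 233°).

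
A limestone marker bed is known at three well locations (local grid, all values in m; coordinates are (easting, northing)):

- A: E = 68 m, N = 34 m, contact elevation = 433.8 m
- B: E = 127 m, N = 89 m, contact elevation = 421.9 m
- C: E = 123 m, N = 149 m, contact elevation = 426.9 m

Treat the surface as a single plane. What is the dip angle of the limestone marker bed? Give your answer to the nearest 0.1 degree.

Let the plane be z = a·E + b·N + c.
B−A: 59a + 55b = −11.9;  C−A: 55a + 115b = −6.9.
Solving gives a = −0.26303, b = 0.06580.
Gradient magnitude |∇z| = √(a² + b²) = √(0.06919 + 0.00433) = 0.27114.
True dip = arctan(0.27114) = 15.2°, dipping toward ESE (azimuth ≈ 104°).

15.2°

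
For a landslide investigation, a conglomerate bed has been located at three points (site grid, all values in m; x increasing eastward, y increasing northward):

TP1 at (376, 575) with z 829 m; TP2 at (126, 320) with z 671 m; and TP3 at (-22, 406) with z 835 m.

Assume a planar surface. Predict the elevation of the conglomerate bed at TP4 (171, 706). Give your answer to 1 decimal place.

Let the plane be z = a·x + b·y + c.
TP2−TP1: −250a − 255b = −158;  TP3−TP1: −398a − 169b = 6.
Solving gives a = −0.47657, b = 1.08683.
Then c = 829 − a·376 − b·575 = 383.26.
At (171, 706): z = −81.5 + 767.3 + 383.26 = 1069.1 m.

1069.1 m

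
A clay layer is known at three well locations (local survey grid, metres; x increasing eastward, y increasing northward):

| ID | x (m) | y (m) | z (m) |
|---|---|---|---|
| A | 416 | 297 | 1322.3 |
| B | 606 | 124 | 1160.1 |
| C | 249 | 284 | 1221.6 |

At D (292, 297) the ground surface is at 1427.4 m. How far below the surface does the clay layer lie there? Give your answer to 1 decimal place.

165.6 m

Let the plane be z = a·x + b·y + c.
B−A: 190a − 173b = −162.2;  C−A: −167a − 13b = −100.7.
Solving gives a = 0.48827, b = 1.47382.
Then c = 1322.3 − a·416 − b·297 = 681.46.
At (292, 297): z_contact = 142.57 + 437.72 + 681.46 = 1261.76 m.
Depth below ground = 1427.4 − 1261.76 = 165.6 m.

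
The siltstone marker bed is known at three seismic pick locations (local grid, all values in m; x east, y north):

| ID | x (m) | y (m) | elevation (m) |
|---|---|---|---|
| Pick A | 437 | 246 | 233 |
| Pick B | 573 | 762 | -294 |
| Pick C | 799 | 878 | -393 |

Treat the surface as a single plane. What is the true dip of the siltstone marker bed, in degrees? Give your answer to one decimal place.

Let the plane be z = a·x + b·y + c.
Pick B−Pick A: 136a + 516b = −527;  Pick C−Pick A: 362a + 632b = −626.
Solving gives a = 0.09964, b = −1.04758.
Gradient magnitude |∇z| = √(a² + b²) = √(0.00993 + 1.09742) = 1.05231.
True dip = arctan(1.05231) = 46.5°, dipping toward N (azimuth ≈ 355°).

46.5°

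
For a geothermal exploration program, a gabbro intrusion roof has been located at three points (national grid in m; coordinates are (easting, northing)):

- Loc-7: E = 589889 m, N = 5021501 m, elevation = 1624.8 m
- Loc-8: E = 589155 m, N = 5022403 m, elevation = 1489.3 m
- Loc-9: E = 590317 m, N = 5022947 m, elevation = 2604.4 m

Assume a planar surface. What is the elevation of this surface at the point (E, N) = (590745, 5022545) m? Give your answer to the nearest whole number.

2740 m

Two edge vectors: Loc-7→Loc-8 = (-734, 902, -135.5), Loc-7→Loc-9 = (428, 1446, 979.6).
Normal n = (Loc-7→Loc-8) × (Loc-7→Loc-9) = (1079532.2, 661032.4, -1447420).
So ∂z/∂E = −n_x/n_z = 0.74583203 and ∂z/∂N = −n_y/n_z = 0.45669702.
Intercept c from Loc-7: 1624.8 − 439958.11 − 2293304.54 = −2731637.85.
At (590745, 5022545): z = 440596.5 + 2293781.3 − 2731637.85 = 2740.0 m.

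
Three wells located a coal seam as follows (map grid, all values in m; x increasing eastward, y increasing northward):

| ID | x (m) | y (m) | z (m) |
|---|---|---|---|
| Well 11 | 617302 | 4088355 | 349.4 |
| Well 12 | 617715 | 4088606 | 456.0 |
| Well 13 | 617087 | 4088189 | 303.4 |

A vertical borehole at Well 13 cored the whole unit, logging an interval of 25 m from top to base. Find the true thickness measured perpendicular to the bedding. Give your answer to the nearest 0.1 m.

22.4 m

Two edge vectors: Well 11→Well 12 = (413, 251, 106.6), Well 11→Well 13 = (-215, -166, -46).
Normal n = (Well 11→Well 12) × (Well 11→Well 13) = (6149.6, -3921, -14593).
So ∂z/∂x = −n_x/n_z = 0.42141 and ∂z/∂y = −n_y/n_z = −0.26869.
|∇z| = √(a²+b²) = 0.49978, so dip δ = arctan(0.49978) = 26.55°.
True thickness = vertical thickness × cos δ = 25 × cos 26.55° = 22.4 m.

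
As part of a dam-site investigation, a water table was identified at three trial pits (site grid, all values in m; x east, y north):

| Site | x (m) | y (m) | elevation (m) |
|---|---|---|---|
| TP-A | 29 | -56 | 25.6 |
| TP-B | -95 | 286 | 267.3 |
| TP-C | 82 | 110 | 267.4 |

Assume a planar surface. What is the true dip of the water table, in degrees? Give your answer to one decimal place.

Two edge vectors: TP-A→TP-B = (-124, 342, 241.7), TP-A→TP-C = (53, 166, 241.8).
Normal n = (TP-A→TP-B) × (TP-A→TP-C) = (42573.4, 42793.3, -38710).
So ∂z/∂x = −n_x/n_z = 1.09980 and ∂z/∂y = −n_y/n_z = 1.10548.
Gradient magnitude |∇z| = √(a² + b²) = √(1.20957 + 1.22210) = 1.55938.
True dip = arctan(1.55938) = 57.3°, dipping toward SW (azimuth ≈ 225°).

57.3°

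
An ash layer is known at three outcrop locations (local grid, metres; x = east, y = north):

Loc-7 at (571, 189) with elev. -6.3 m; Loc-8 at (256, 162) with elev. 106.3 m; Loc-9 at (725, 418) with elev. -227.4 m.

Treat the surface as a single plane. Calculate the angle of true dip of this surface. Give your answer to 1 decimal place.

39.4°

Two edge vectors: Loc-7→Loc-8 = (-315, -27, 112.6), Loc-7→Loc-9 = (154, 229, -221.1).
Normal n = (Loc-7→Loc-8) × (Loc-7→Loc-9) = (-19815.7, -52306.1, -67977).
So ∂z/∂x = −n_x/n_z = −0.29151 and ∂z/∂y = −n_y/n_z = −0.76947.
Gradient magnitude |∇z| = √(a² + b²) = √(0.08498 + 0.59208) = 0.82283.
True dip = arctan(0.82283) = 39.4°, dipping toward NNE (azimuth ≈ 021°).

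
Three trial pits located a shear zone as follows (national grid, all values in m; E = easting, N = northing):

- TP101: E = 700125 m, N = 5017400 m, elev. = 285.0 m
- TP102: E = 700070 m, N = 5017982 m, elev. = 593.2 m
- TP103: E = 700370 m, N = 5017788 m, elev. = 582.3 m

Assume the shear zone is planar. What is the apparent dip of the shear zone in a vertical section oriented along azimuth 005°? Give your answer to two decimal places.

30.40°

Let the plane be z = a·E + b·N + c.
TP102−TP101: −55a + 582b = 308.2;  TP103−TP101: 245a + 388b = 297.3.
Solving gives a = 0.32604, b = 0.56036.
Unit vector along 005° is (sin 5°, cos 5°) = (0.0872, 0.9962).
Slope in that direction = a·(0.0872) + b·(0.9962) = 0.58665.
Apparent dip = arctan|0.58665| = 30.40° (true dip is 33.0°, so apparent ≤ true as expected).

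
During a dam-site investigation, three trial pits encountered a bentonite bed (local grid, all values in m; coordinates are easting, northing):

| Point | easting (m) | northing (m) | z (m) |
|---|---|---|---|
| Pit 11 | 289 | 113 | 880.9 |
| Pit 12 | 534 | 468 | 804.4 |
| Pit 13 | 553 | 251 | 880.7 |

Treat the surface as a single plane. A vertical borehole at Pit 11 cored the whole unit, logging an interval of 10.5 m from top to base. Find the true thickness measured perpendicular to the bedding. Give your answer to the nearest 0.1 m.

9.8 m

Let the plane be z = a·easting + b·northing + c.
Pit 12−Pit 11: 245a + 355b = −76.5;  Pit 13−Pit 11: 264a + 138b = −0.2.
Solving gives a = 0.17503, b = −0.33629.
|∇z| = √(a²+b²) = 0.37911, so dip δ = arctan(0.37911) = 20.76°.
True thickness = vertical thickness × cos δ = 10.5 × cos 20.76° = 9.8 m.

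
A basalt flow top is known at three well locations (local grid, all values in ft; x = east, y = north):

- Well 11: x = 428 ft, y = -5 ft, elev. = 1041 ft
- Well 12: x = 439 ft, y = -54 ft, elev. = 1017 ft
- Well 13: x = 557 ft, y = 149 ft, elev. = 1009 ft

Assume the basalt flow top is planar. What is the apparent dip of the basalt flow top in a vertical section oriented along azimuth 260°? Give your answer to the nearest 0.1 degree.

Two edge vectors: Well 11→Well 12 = (11, -49, -24), Well 11→Well 13 = (129, 154, -32).
Normal n = (Well 11→Well 12) × (Well 11→Well 13) = (5264, -2744, 8015).
So ∂z/∂x = −n_x/n_z = −0.65677 and ∂z/∂y = −n_y/n_z = 0.34236.
Unit vector along 260° is (sin 260°, cos 260°) = (-0.9848, -0.1736).
Slope in that direction = a·(-0.9848) + b·(-0.1736) = 0.58734.
Apparent dip = arctan|0.58734| = 30.4° (true dip is 36.5°, so apparent ≤ true as expected).

30.4°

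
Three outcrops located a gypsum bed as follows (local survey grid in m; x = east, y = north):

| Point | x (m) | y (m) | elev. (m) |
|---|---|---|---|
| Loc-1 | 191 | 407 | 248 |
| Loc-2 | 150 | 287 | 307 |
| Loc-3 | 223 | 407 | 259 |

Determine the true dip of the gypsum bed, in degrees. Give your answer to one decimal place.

35.0°

Let the plane be z = a·x + b·y + c.
Loc-2−Loc-1: −41a − 120b = 59;  Loc-3−Loc-1: 32a + 0b = 11.
Solving gives a = 0.34375, b = −0.60911.
Gradient magnitude |∇z| = √(a² + b²) = √(0.11816 + 0.37102) = 0.69942.
True dip = arctan(0.69942) = 35.0°, dipping toward NNW (azimuth ≈ 331°).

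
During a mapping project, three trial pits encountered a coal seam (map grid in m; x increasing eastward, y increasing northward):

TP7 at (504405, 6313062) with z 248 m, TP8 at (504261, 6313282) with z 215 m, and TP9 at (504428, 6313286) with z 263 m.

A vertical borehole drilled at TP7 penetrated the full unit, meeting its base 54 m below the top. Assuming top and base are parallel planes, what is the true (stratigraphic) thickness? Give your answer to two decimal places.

Two edge vectors: TP7→TP8 = (-144, 220, -33), TP7→TP9 = (23, 224, 15).
Normal n = (TP7→TP8) × (TP7→TP9) = (10692, 1401, -37316).
So ∂z/∂x = −n_x/n_z = 0.28653 and ∂z/∂y = −n_y/n_z = 0.03754.
|∇z| = √(a²+b²) = 0.28898, so dip δ = arctan(0.28898) = 16.12°.
True thickness = vertical thickness × cos δ = 54 × cos 16.12° = 51.88 m.

51.88 m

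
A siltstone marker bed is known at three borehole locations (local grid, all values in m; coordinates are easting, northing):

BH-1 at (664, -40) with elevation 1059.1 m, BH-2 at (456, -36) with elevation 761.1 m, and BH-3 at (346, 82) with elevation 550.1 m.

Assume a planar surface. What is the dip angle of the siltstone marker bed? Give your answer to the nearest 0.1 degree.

Two edge vectors: BH-1→BH-2 = (-208, 4, -298), BH-1→BH-3 = (-318, 122, -509).
Normal n = (BH-1→BH-2) × (BH-1→BH-3) = (34320, -11108, -24104).
So ∂z/∂easting = −n_x/n_z = 1.42383 and ∂z/∂northing = −n_y/n_z = −0.46084.
Gradient magnitude |∇z| = √(a² + b²) = √(2.02729 + 0.21237) = 1.49655.
True dip = arctan(1.49655) = 56.2°, dipping toward WNW (azimuth ≈ 288°).

56.2°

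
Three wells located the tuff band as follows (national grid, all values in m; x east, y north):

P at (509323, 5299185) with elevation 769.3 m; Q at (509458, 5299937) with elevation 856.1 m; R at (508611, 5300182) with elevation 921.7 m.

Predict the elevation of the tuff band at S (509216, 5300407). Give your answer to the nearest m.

Two edge vectors: P→Q = (135, 752, 86.8), P→R = (-712, 997, 152.4).
Normal n = (P→Q) × (P→R) = (28065.2, -82375.6, 670019).
So ∂z/∂x = −n_x/n_z = −0.04188717 and ∂z/∂y = −n_y/n_z = 0.12294517.
Intercept c from P: 769.3 + 21334.10 − 651509.20 = −629405.80.
At (509216, 5300407): z = −21329.6 + 651659.4 − 629405.80 = 924.0 m.

924 m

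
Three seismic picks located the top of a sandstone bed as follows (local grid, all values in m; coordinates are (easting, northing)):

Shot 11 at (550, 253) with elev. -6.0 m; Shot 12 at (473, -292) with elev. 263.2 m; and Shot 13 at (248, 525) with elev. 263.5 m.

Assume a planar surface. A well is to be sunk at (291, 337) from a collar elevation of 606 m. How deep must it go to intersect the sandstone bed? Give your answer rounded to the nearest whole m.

Let the plane be z = a·E + b·N + c.
Shot 12−Shot 11: −77a − 545b = 269.2;  Shot 13−Shot 11: −302a + 272b = 269.5.
Solving gives a = −1.18630, b = −0.32634.
Then c = -6 − a·550 − b·253 = 729.03.
At (291, 337): z_contact = −345.2 − 110.0 + 729.03 = 273.8 m.
Depth below ground = 606 − 273.8 = 332 m.

332 m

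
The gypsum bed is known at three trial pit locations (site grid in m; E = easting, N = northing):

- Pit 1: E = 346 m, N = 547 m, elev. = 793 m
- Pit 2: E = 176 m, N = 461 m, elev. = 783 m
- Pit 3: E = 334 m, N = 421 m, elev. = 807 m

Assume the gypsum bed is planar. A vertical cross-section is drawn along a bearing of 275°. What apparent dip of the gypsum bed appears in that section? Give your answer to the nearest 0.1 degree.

Let the plane be z = a·E + b·N + c.
Pit 2−Pit 1: −170a − 86b = −10;  Pit 3−Pit 1: −12a − 126b = 14.
Solving gives a = 0.12086, b = −0.12262.
Unit vector along 275° is (sin 275°, cos 275°) = (-0.9962, 0.0872).
Slope in that direction = a·(-0.9962) + b·(0.0872) = −0.13108.
Apparent dip = arctan|0.13108| = 7.5° (true dip is 9.8°, so apparent ≤ true as expected).

7.5°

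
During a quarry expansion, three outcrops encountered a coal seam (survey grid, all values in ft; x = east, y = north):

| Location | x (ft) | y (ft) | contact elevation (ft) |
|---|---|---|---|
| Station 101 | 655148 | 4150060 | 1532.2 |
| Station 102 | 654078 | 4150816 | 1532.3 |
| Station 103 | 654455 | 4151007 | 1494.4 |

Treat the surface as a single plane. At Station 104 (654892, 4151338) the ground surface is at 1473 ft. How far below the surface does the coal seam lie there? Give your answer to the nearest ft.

Two edge vectors: Station 101→Station 102 = (-1070, 756, 0.1), Station 101→Station 103 = (-693, 947, -37.8).
Normal n = (Station 101→Station 102) × (Station 101→Station 103) = (-28671.5, -40515.3, -489382).
So ∂z/∂x = −n_x/n_z = −0.05858716 and ∂z/∂y = −n_y/n_z = −0.08278870.
Intercept c from Station 101: 1532.2 + 38383.26 + 343578.08 = 383493.53.
At (654892, 4151338): z_contact = −38368.3 − 343683.9 + 383493.53 = 1441.4 ft.
Depth below ground = 1473 − 1441.4 = 32 ft.

32 ft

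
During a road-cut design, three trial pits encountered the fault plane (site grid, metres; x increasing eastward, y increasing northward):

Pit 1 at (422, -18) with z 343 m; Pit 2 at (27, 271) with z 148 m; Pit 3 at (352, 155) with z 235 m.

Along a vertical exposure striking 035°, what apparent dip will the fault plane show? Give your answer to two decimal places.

24.89°

Let the plane be z = a·x + b·y + c.
Pit 2−Pit 1: −395a + 289b = −195;  Pit 3−Pit 1: −70a + 173b = −108.
Solving gives a = 0.05245, b = −0.60306.
Unit vector along 035° is (sin 35°, cos 35°) = (0.5736, 0.8192).
Slope in that direction = a·(0.5736) + b·(0.8192) = −0.46391.
Apparent dip = arctan|0.46391| = 24.89° (true dip is 31.2°, so apparent ≤ true as expected).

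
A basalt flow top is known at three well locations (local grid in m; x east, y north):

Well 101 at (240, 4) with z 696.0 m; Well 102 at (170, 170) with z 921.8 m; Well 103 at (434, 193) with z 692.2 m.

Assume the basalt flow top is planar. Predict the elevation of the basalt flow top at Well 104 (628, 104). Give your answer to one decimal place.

Let the plane be z = a·x + b·y + c.
Well 102−Well 101: −70a + 166b = 225.8;  Well 103−Well 101: 194a + 189b = −3.8.
Solving gives a = −0.95318, b = 0.95830.
Then c = 696 − a·240 − b·4 = 920.93.
At (628, 104): z = −598.6 + 99.7 + 920.93 = 422.0 m.

422.0 m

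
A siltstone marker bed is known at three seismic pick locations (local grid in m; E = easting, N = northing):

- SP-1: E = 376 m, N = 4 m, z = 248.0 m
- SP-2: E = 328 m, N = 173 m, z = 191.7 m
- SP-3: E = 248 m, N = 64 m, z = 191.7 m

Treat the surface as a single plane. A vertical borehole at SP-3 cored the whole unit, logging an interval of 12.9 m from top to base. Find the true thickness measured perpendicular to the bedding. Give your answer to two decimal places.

Two edge vectors: SP-1→SP-2 = (-48, 169, -56.3), SP-1→SP-3 = (-128, 60, -56.3).
Normal n = (SP-1→SP-2) × (SP-1→SP-3) = (-6136.7, 4504, 18752).
So ∂z/∂E = −n_x/n_z = 0.32726 and ∂z/∂N = −n_y/n_z = −0.24019.
|∇z| = √(a²+b²) = 0.40594, so dip δ = arctan(0.40594) = 22.09°.
True thickness = vertical thickness × cos δ = 12.9 × cos 22.09° = 11.95 m.

11.95 m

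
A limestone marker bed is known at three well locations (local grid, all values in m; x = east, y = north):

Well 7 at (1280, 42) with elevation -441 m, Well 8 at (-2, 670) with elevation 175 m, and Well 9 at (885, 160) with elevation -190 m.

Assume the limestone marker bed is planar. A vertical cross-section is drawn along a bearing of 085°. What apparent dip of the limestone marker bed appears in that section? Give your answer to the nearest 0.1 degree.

Let the plane be z = a·x + b·y + c.
Well 8−Well 7: −1282a + 628b = 616;  Well 9−Well 7: −395a + 118b = 251.
Solving gives a = −0.87762, b = −0.81069.
Unit vector along 085° is (sin 85°, cos 85°) = (0.9962, 0.0872).
Slope in that direction = a·(0.9962) + b·(0.0872) = −0.94494.
Apparent dip = arctan|0.94494| = 43.4° (true dip is 50.1°, so apparent ≤ true as expected).

43.4°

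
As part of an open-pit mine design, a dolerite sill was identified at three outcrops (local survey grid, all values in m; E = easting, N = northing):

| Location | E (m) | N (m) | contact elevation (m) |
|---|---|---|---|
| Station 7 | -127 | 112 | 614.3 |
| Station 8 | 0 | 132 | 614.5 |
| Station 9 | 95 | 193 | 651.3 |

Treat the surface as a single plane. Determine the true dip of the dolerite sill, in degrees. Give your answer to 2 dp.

38.86°

Let the plane be z = a·E + b·N + c.
Station 8−Station 7: 127a + 20b = 0.2;  Station 9−Station 7: 222a + 81b = 37.
Solving gives a = −0.12379, b = 0.79607.
Gradient magnitude |∇z| = √(a² + b²) = √(0.01532 + 0.63372) = 0.80563.
True dip = arctan(0.80563) = 38.86°, dipping toward S (azimuth ≈ 171°).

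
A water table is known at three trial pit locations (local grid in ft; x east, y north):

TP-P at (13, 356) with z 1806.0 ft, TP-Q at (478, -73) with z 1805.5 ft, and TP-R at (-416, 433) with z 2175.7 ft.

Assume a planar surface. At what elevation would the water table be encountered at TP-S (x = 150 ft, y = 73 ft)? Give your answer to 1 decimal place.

1987.2 ft

Let the plane be z = a·x + b·y + c.
TP-Q−TP-P: 465a − 429b = −0.5;  TP-R−TP-P: −429a + 77b = 369.7.
Solving gives a = −1.06966, b = −1.15826.
Then c = 1806 − a·13 − b·356 = 2232.25.
At (150, 73): z = −160.4 − 84.6 + 2232.25 = 1987.2 ft.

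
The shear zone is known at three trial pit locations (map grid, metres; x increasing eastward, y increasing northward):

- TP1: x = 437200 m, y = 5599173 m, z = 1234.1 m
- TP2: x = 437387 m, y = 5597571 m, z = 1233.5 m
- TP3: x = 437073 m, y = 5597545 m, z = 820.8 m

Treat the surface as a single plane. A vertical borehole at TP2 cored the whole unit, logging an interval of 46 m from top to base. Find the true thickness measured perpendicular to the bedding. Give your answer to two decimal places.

27.90 m

Let the plane be z = a·x + b·y + c.
TP2−TP1: 187a − 1602b = −0.6;  TP3−TP1: −127a − 1628b = −413.3.
Solving gives a = 1.30172, b = 0.15232.
|∇z| = √(a²+b²) = 1.31060, so dip δ = arctan(1.31060) = 52.66°.
True thickness = vertical thickness × cos δ = 46 × cos 52.66° = 27.90 m.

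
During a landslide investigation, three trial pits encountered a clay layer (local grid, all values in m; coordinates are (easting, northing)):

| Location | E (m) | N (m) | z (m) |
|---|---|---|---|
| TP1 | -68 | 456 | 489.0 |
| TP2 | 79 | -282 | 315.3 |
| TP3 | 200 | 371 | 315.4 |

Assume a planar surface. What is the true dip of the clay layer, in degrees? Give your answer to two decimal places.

Two edge vectors: TP1→TP2 = (147, -738, -173.7), TP1→TP3 = (268, -85, -173.6).
Normal n = (TP1→TP2) × (TP1→TP3) = (113352.3, -21032.4, 185289).
So ∂z/∂E = −n_x/n_z = −0.61176 and ∂z/∂N = −n_y/n_z = 0.11351.
Gradient magnitude |∇z| = √(a² + b²) = √(0.37425 + 0.01288) = 0.62220.
True dip = arctan(0.62220) = 31.89°, dipping toward E (azimuth ≈ 101°).

31.89°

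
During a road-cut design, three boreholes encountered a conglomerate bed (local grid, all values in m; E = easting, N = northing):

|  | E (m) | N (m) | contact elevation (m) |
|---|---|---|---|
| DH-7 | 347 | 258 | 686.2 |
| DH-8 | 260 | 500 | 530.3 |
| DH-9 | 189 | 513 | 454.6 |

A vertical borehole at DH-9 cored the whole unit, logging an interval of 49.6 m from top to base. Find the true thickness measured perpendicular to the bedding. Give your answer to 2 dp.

34.16 m

Let the plane be z = a·E + b·N + c.
DH-8−DH-7: −87a + 242b = −155.9;  DH-9−DH-7: −158a + 255b = −231.6.
Solving gives a = 1.01506, b = −0.27930.
|∇z| = √(a²+b²) = 1.05278, so dip δ = arctan(1.05278) = 46.47°.
True thickness = vertical thickness × cos δ = 49.6 × cos 46.47° = 34.16 m.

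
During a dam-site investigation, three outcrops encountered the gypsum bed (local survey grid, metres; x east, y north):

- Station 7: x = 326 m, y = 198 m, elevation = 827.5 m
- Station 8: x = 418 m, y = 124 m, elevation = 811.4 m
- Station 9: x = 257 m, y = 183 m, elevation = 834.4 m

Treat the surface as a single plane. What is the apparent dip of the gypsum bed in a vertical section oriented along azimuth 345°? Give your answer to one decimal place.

5.8°

Let the plane be z = a·x + b·y + c.
Station 8−Station 7: 92a − 74b = −16.1;  Station 9−Station 7: −69a − 15b = 6.9.
Solving gives a = −0.11596, b = 0.07340.
Unit vector along 345° is (sin 345°, cos 345°) = (-0.2588, 0.9659).
Slope in that direction = a·(-0.2588) + b·(0.9659) = 0.10092.
Apparent dip = arctan|0.10092| = 5.8° (true dip is 7.8°, so apparent ≤ true as expected).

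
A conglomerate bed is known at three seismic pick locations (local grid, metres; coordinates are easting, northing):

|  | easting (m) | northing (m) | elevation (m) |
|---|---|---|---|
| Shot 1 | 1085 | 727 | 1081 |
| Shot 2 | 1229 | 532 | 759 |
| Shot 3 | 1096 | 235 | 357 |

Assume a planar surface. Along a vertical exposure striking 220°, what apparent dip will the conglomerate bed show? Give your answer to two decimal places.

Let the plane be z = a·easting + b·northing + c.
Shot 2−Shot 1: 144a − 195b = −322;  Shot 3−Shot 1: 11a − 492b = −724.
Solving gives a = −0.25099, b = 1.46593.
Unit vector along 220° is (sin 220°, cos 220°) = (-0.6428, -0.7660).
Slope in that direction = a·(-0.6428) + b·(-0.7660) = −0.96163.
Apparent dip = arctan|0.96163| = 43.88° (true dip is 56.1°, so apparent ≤ true as expected).

43.88°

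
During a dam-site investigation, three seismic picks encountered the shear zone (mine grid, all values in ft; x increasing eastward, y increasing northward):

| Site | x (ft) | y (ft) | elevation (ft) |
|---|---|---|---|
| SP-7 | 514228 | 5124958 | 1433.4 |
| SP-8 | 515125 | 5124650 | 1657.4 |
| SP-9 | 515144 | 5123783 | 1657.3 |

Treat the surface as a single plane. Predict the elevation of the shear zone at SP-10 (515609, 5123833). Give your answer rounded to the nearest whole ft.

1775 ft

Two edge vectors: SP-7→SP-8 = (897, -308, 224), SP-7→SP-9 = (916, -1175, 223.9).
Normal n = (SP-7→SP-8) × (SP-7→SP-9) = (194238.8, 4345.7, -771847).
So ∂z/∂x = −n_x/n_z = 0.25165454 and ∂z/∂y = −n_y/n_z = 0.00563026.
Intercept c from SP-7: 1433.4 − 129407.81 − 28854.85 = −156829.26.
At (515609, 5123833): z = 129755.3 + 28848.5 − 156829.26 = 1774.6 ft.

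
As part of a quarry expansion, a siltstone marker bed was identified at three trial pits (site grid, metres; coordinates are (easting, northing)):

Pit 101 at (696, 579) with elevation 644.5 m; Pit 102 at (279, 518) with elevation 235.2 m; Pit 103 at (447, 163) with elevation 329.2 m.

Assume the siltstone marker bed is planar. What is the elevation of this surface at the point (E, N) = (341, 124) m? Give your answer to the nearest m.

221 m

Let the plane be z = a·E + b·N + c.
Pit 102−Pit 101: −417a − 61b = −409.3;  Pit 103−Pit 101: −249a − 416b = −315.3.
Solving gives a = 0.95421, b = 0.18678.
Then c = 644.5 − a·696 − b·579 = −127.78.
At (341, 124): z = 325.4 + 23.2 − 127.78 = 220.8 m.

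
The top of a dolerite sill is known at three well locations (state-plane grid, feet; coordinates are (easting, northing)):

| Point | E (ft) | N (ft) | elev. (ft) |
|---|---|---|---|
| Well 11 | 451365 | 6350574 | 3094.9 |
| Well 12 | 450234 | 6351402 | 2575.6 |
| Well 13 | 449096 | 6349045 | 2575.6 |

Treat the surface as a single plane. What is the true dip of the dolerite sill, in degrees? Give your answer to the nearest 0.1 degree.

Two edge vectors: Well 11→Well 12 = (-1131, 828, -519.3), Well 11→Well 13 = (-2269, -1529, -519.3).
Normal n = (Well 11→Well 12) × (Well 11→Well 13) = (-1223990.1, 590963.4, 3608031).
So ∂z/∂E = −n_x/n_z = 0.33924 and ∂z/∂N = −n_y/n_z = −0.16379.
Gradient magnitude |∇z| = √(a² + b²) = √(0.11508 + 0.02683) = 0.37671.
True dip = arctan(0.37671) = 20.6°, dipping toward WNW (azimuth ≈ 296°).

20.6°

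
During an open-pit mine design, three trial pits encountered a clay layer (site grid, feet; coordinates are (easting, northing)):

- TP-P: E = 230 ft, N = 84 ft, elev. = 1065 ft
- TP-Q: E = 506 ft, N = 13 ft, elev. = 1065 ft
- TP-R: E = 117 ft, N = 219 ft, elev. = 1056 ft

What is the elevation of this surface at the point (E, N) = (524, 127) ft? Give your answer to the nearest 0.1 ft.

1054.9 ft

Two edge vectors: TP-P→TP-Q = (276, -71, 0), TP-P→TP-R = (-113, 135, -9).
Normal n = (TP-P→TP-Q) × (TP-P→TP-R) = (639, 2484, 29237).
So ∂z/∂E = −n_x/n_z = −0.02186 and ∂z/∂N = −n_y/n_z = −0.08496.
Intercept c from TP-P: 1065 + 5.03 + 7.14 = 1077.16.
At (524, 127): z = −11.5 − 10.8 + 1077.16 = 1054.9 ft.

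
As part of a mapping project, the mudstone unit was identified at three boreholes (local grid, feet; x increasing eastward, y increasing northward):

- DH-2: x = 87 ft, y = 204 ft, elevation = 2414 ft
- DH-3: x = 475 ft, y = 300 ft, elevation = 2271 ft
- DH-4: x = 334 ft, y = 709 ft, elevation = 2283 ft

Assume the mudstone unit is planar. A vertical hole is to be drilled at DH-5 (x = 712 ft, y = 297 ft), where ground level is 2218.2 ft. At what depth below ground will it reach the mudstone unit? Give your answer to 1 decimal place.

29.0 ft

Let the plane be z = a·x + b·y + c.
DH-3−DH-2: 388a + 96b = −143;  DH-4−DH-2: 247a + 505b = −131.
Solving gives a = −0.34628, b = −0.09004.
Then c = 2414 − a·87 − b·204 = 2462.49.
At (712, 297): z_contact = −246.55 − 26.74 + 2462.49 = 2189.20 ft.
Depth below ground = 2218.2 − 2189.20 = 29.0 ft.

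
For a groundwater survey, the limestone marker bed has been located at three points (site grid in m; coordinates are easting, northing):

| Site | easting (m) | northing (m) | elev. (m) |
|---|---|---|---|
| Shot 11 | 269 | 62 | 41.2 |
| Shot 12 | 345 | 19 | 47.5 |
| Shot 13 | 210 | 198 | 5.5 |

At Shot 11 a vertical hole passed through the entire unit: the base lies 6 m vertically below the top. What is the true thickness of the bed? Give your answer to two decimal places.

5.73 m

Two edge vectors: Shot 11→Shot 12 = (76, -43, 6.3), Shot 11→Shot 13 = (-59, 136, -35.7).
Normal n = (Shot 11→Shot 12) × (Shot 11→Shot 13) = (678.3, 2341.5, 7799).
So ∂z/∂easting = −n_x/n_z = −0.08697 and ∂z/∂northing = −n_y/n_z = −0.30023.
|∇z| = √(a²+b²) = 0.31257, so dip δ = arctan(0.31257) = 17.36°.
True thickness = vertical thickness × cos δ = 6 × cos 17.36° = 5.73 m.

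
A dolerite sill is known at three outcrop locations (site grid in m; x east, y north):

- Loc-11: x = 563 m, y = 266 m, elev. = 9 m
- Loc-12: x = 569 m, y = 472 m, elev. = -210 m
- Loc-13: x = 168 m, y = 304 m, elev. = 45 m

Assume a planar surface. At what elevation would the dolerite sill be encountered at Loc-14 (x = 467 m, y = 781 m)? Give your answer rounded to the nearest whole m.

-517 m

Two edge vectors: Loc-11→Loc-12 = (6, 206, -219), Loc-11→Loc-13 = (-395, 38, 36).
Normal n = (Loc-11→Loc-12) × (Loc-11→Loc-13) = (15738, 86289, 81598).
So ∂z/∂x = −n_x/n_z = −0.19287 and ∂z/∂y = −n_y/n_z = −1.05749.
Intercept c from Loc-11: 9 + 108.59 + 281.29 = 398.88.
At (467, 781): z = −90.1 − 825.9 + 398.88 = -517.1 m.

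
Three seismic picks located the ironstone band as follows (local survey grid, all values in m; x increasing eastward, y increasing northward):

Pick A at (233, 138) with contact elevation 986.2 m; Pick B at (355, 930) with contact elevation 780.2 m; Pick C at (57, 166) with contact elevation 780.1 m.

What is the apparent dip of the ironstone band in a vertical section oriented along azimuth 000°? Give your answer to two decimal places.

Let the plane be z = a·x + b·y + c.
Pick B−Pick A: 122a + 792b = −206;  Pick C−Pick A: −176a + 28b = −206.1.
Solving gives a = 1.10262, b = −0.42995.
Unit vector along 000° is (sin 0°, cos 0°) = (0.0000, 1.0000).
Slope in that direction = a·(0.0000) + b·(1.0000) = −0.42995.
Apparent dip = arctan|0.42995| = 23.27° (true dip is 49.8°, so apparent ≤ true as expected).

23.27°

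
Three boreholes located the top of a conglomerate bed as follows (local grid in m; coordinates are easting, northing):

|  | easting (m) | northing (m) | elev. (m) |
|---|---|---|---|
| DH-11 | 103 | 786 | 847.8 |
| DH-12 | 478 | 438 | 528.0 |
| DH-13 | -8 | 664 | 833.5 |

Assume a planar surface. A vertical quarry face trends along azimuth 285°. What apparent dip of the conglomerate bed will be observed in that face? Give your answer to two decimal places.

Let the plane be z = a·easting + b·northing + c.
DH-12−DH-11: 375a − 348b = −319.8;  DH-13−DH-11: −111a − 122b = −14.3.
Solving gives a = −0.40341, b = 0.48425.
Unit vector along 285° is (sin 285°, cos 285°) = (-0.9659, 0.2588).
Slope in that direction = a·(-0.9659) + b·(0.2588) = 0.51500.
Apparent dip = arctan|0.51500| = 27.25° (true dip is 32.2°, so apparent ≤ true as expected).

27.25°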